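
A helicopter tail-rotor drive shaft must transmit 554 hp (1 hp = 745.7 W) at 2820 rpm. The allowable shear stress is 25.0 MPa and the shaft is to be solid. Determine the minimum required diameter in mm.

ω = 2π·2820/60 = 295.3 rad/s, so T = P/ω = 554×745.7 / 295.3 = 1399 N·m.
For a solid shaft τ_max = 16T/(πd³), so d = (16T/(π τ_allow))^(1/3) = (16·1399/(π·2.50×10^7))^(1/3) = 0.06581 m.

65.8 mm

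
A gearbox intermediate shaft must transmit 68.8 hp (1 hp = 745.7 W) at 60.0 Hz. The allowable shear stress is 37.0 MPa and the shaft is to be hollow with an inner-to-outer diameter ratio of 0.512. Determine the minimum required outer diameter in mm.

ω = 2π·60.0 = 377.0 rad/s, so T = P/ω = 68.8×745.7 / 377.0 = 136.1 N·m.
For a hollow shaft with d_i/d_o = 0.512: τ_max = 16T/(π d_o³ (1−k⁴)), so d_o = [16T/(π τ_allow (1−k⁴))]^(1/3) = [16·136.1/(π·3.70×10^7·0.9313)]^(1/3) = 0.02720 m.

27.2 mm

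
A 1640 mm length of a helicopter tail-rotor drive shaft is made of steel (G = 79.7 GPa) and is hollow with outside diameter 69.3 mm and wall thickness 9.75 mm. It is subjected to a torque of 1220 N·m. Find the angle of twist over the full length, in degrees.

0.866°

J = π(d_o⁴ − d_i⁴)/32 = π(0.0693⁴ − 0.0498⁴)/32 = 1.660×10^-6 m⁴.
θ = T·L/(G·J) = 1220 × 1.64 / (79.7×10⁹ × 1.660×10^-6) = 0.01512 rad.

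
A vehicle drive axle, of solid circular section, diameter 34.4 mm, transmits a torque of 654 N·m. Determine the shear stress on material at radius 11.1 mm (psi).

J = πd⁴/32 = π(0.0344)⁴/32 = 1.375×10^-7 m⁴.
Shear stress varies linearly with radius: τ = T·r/J = 654.0 × 0.0111 / 1.375×10^-7 = 5.280×10^7 Pa.

7660 psi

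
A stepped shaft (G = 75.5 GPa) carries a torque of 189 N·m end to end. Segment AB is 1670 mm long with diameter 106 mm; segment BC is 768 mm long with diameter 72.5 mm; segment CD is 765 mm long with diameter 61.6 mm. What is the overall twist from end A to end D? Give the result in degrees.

0.138°

J_AB = π(0.106)⁴/32 = 1.24×10^-5 m⁴; J_BC = π(0.0725)⁴/32 = 2.71×10^-6 m⁴; J_CD = π(0.0616)⁴/32 = 1.41×10^-6 m⁴.
θ = (T/G)·Σ L_i/J_i = (189.0/75.5×10⁹)·(1.67/1.24×10^-5 + 0.768/2.71×10^-6 + 0.765/1.41×10^-6) = 2.401×10^-3 rad.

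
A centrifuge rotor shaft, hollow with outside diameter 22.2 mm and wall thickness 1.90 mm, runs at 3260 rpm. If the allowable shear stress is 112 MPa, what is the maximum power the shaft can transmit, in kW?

J = π(d_o⁴ − d_i⁴)/32 = π(0.0222⁴ − 0.0184⁴)/32 = 1.259×10^-8 m⁴.
T_max = τ_allow·J/r = 1.12×10^8 × 1.259×10^-8 / 0.0111 = 127.1 N·m.
ω = 2π·3260/60 = 341.4 rad/s, so P_max = T_max·ω = 4.338×10^4 W.

43.4 kW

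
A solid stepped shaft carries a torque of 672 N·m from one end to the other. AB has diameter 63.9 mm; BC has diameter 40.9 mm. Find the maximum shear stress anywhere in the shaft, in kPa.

Under the same torque, τ_max = 16T/(πd³) is largest where d is smallest — segment BC (d = 40.9 mm).
τ_max = 16·672.0/(π·(0.0409)³) = 5.002×10^7 Pa.

50000 kPa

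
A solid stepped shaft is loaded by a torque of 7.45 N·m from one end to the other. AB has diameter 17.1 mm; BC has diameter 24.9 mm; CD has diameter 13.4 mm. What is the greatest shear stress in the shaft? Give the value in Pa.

Under the same torque, τ_max = 16T/(πd³) is largest where d is smallest — segment CD (d = 13.4 mm).
τ_max = 16·7.450/(π·(0.0134)³) = 1.577×10^7 Pa.

1.58e7 Pa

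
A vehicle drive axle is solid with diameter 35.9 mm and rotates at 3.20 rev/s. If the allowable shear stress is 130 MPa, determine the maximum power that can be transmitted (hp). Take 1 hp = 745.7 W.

31.8 hp

J = πd⁴/32 = π(0.0359)⁴/32 = 1.631×10^-7 m⁴.
T_max = τ_allow·J/r = 1.30×10^8 × 1.631×10^-7 / 0.0180 = 1181 N·m.
ω = 2π·3.20 = 20.11 rad/s, so P_max = T_max·ω = 2.375×10^4 W.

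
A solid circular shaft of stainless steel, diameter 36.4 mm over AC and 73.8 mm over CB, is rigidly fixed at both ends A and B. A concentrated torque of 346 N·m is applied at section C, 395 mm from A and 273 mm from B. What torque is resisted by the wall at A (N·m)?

13.6 N·m

Compatibility: T_A·a/J_AC = T_B·b/J_CB with T_A + T_B = T₀.
J_AC = 1.72×10^-7 m⁴, J_CB = 2.91×10^-6 m⁴, so T_A = T₀·(J_AC/a)/((J_AC/a)+(J_CB/b)) = 13.60 N·m, T_B = 332.4 N·m.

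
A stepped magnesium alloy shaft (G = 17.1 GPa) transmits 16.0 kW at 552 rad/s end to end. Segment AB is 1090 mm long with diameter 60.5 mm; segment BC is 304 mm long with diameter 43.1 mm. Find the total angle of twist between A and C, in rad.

0.00293 rad

ω = 552 rad/s, so T = P/ω = 16.0×10³ / 552.0 = 28.99 N·m.
J_AB = π(0.0605)⁴/32 = 1.32×10^-6 m⁴; J_BC = π(0.0431)⁴/32 = 3.39×10^-7 m⁴.
θ = (T/G)·Σ L_i/J_i = (28.99/17.1×10⁹)·(1.09/1.32×10^-6 + 0.304/3.39×10^-7) = 2.926×10^-3 rad.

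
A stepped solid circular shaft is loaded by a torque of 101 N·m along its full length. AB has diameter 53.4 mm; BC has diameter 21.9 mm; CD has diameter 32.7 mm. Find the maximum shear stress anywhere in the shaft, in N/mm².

Under the same torque, τ_max = 16T/(πd³) is largest where d is smallest — segment BC (d = 21.9 mm).
τ_max = 16·101.0/(π·(0.0219)³) = 4.897×10^7 Pa.

49.0 N/mm²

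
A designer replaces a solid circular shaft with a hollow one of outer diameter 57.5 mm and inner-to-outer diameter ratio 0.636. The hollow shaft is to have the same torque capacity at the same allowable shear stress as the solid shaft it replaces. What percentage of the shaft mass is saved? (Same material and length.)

32.9 %

Equal τ_max and T ⇒ the solid shaft needs d_s³ = d_o³(1−k⁴), so d_s = 57.5·(1−0.636⁴)^(1/3) = 54.18 mm.
Area ratio A_h/A_s = d_o²(1−k²)/d_s² = (1−k²)/(1−k⁴)^(2/3) = 0.6708.
Mass saving = 1 − 0.6708 = 32.9 %.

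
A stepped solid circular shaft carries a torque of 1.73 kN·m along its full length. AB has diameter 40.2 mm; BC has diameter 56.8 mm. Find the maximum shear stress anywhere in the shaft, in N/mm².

136 N/mm²

Under the same torque, τ_max = 16T/(πd³) is largest where d is smallest — segment AB (d = 40.2 mm).
τ_max = 16·1730/(π·(0.0402)³) = 1.356×10^8 Pa.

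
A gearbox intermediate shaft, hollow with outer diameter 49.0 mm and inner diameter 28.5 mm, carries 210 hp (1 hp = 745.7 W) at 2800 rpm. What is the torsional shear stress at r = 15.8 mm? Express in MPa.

ω = 2π·2800/60 = 293.2 rad/s, so T = P/ω = 210×745.7 / 293.2 = 534.1 N·m.
J = π(d_o⁴ − d_i⁴)/32 = π(0.0490⁴ − 0.0285⁴)/32 = 5.012×10^-7 m⁴.
Shear stress varies linearly with radius: τ = T·r/J = 534.1 × 0.0158 / 5.012×10^-7 = 1.684×10^7 Pa.

16.8 MPa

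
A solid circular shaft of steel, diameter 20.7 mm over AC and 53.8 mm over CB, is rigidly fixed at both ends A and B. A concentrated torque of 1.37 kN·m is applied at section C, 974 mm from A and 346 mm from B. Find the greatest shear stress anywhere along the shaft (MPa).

Compatibility: T_A·a/J_AC = T_B·b/J_CB with T_A + T_B = T₀.
J_AC = 1.80×10^-8 m⁴, J_CB = 8.22×10^-7 m⁴, so T_A = T₀·(J_AC/a)/((J_AC/a)+(J_CB/b)) = 10.58 N·m, T_B = 1359 N·m.
τ in each portion: τ_AC = 6.08×10^6 Pa, τ_CB = 4.45×10^7 Pa; maximum is in CB.
τ_max = T_CB·r/J = 1359·0.0269/8.22×10^-7 = 4.446×10^7 Pa.

44.5 MPa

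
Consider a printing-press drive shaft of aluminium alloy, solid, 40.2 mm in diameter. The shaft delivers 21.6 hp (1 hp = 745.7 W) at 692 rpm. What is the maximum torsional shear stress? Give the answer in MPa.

ω = 2π·692/60 = 72.47 rad/s, so T = P/ω = 21.6×745.7 / 72.47 = 222.3 N·m.
J = πd⁴/32 = π(0.0402)⁴/32 = 2.564×10^-7 m⁴.
τ_max = T·r/J = 222.3 × 0.0201 / 2.564×10^-7 = 1.743×10^7 Pa.

17.4 MPa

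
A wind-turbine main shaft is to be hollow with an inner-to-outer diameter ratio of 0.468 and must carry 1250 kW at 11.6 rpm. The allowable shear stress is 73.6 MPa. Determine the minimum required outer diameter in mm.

421 mm

ω = 2π·11.6/60 = 1.215 rad/s, so T = P/ω = 1250×10³ / 1.215 = 1.029e6 N·m.
For a hollow shaft with d_i/d_o = 0.468: τ_max = 16T/(π d_o³ (1−k⁴)), so d_o = [16T/(π τ_allow (1−k⁴))]^(1/3) = [16·1.029e6/(π·7.36×10^7·0.9520)]^(1/3) = 0.4213 m.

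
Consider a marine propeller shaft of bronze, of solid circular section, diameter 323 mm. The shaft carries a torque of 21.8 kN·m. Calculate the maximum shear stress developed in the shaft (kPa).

3290 kPa

J = πd⁴/32 = π(0.323)⁴/32 = 1.069×10^-3 m⁴.
τ_max = T·r/J = 21800 × 0.162 / 1.069×10^-3 = 3.295×10^6 Pa.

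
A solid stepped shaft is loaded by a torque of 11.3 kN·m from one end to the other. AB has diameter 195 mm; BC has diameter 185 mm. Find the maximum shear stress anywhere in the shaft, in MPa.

Under the same torque, τ_max = 16T/(πd³) is largest where d is smallest — segment BC (d = 185 mm).
τ_max = 16·11300/(π·(0.185)³) = 9.089×10^6 Pa.

9.09 MPa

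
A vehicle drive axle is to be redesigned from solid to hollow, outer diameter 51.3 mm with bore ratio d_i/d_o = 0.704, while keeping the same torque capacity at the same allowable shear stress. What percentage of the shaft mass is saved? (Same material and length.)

Equal τ_max and T ⇒ the solid shaft needs d_s³ = d_o³(1−k⁴), so d_s = 51.3·(1−0.704⁴)^(1/3) = 46.70 mm.
Area ratio A_h/A_s = d_o²(1−k²)/d_s² = (1−k²)/(1−k⁴)^(2/3) = 0.6087.
Mass saving = 1 − 0.6087 = 39.1 %.

39.1 %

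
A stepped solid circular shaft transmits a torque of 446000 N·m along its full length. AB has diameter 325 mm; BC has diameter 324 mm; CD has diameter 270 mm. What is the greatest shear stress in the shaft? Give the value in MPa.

115 MPa

Under the same torque, τ_max = 16T/(πd³) is largest where d is smallest — segment CD (d = 270 mm).
τ_max = 16·446000/(π·(0.270)³) = 1.154×10^8 Pa.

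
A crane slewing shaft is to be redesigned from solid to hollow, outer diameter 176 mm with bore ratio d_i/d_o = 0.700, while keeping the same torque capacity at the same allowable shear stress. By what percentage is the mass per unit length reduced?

Equal τ_max and T ⇒ the solid shaft needs d_s³ = d_o³(1−k⁴), so d_s = 176·(1−0.700⁴)^(1/3) = 160.6 mm.
Area ratio A_h/A_s = d_o²(1−k²)/d_s² = (1−k²)/(1−k⁴)^(2/3) = 0.6124.
Mass saving = 1 − 0.6124 = 38.8 %.

38.8 %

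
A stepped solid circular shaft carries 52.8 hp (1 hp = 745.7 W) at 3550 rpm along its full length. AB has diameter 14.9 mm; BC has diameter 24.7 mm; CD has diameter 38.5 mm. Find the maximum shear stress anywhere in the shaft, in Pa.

1.63e8 Pa

ω = 2π·3550/60 = 371.8 rad/s, so T = P/ω = 52.8×745.7 / 371.8 = 105.9 N·m.
Under the same torque, τ_max = 16T/(πd³) is largest where d is smallest — segment AB (d = 14.9 mm).
τ_max = 16·105.9/(π·(0.0149)³) = 1.631×10^8 Pa.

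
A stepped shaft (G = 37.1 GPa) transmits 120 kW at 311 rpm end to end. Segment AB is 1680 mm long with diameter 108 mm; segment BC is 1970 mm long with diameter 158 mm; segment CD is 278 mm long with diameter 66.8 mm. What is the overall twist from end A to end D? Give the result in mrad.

29.8 mrad

ω = 2π·311/60 = 32.57 rad/s, so T = P/ω = 120×10³ / 32.57 = 3685 N·m.
J_AB = π(0.108)⁴/32 = 1.34×10^-5 m⁴; J_BC = π(0.158)⁴/32 = 6.12×10^-5 m⁴; J_CD = π(0.0668)⁴/32 = 1.95×10^-6 m⁴.
θ = (T/G)·Σ L_i/J_i = (3685/37.1×10⁹)·(1.68/1.34×10^-5 + 1.97/6.12×10^-5 + 0.278/1.95×10^-6) = 0.02981 rad.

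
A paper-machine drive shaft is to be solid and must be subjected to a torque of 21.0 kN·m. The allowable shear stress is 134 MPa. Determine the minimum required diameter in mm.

92.8 mm

For a solid shaft τ_max = 16T/(πd³), so d = (16T/(π τ_allow))^(1/3) = (16·21000/(π·1.34×10^8))^(1/3) = 0.09276 m.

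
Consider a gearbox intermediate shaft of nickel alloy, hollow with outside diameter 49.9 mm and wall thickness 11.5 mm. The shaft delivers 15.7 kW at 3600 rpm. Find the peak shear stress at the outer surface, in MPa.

1.86 MPa

ω = 2π·3600/60 = 377.0 rad/s, so T = P/ω = 15.7×10³ / 377.0 = 41.65 N·m.
J = π(d_o⁴ − d_i⁴)/32 = π(0.0499⁴ − 0.0269⁴)/32 = 5.573×10^-7 m⁴.
τ_max = T·r/J = 41.65 × 0.0249 / 5.573×10^-7 = 1.864×10^6 Pa.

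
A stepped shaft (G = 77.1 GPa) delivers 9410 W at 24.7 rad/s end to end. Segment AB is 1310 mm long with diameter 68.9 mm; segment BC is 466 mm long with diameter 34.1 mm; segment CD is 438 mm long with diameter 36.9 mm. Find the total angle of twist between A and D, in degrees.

ω = 24.7 rad/s, so T = P/ω = 9410 / 24.70 = 381.0 N·m.
J_AB = π(0.0689)⁴/32 = 2.21×10^-6 m⁴; J_BC = π(0.0341)⁴/32 = 1.33×10^-7 m⁴; J_CD = π(0.0369)⁴/32 = 1.82×10^-7 m⁴.
θ = (T/G)·Σ L_i/J_i = (381.0/77.1×10⁹)·(1.31/2.21×10^-6 + 0.466/1.33×10^-7 + 0.438/1.82×10^-7) = 0.03216 rad.

1.84°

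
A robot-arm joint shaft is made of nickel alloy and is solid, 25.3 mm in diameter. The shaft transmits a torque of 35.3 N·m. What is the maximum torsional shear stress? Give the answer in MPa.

J = πd⁴/32 = π(0.0253)⁴/32 = 4.022×10^-8 m⁴.
τ_max = T·r/J = 35.30 × 0.0126 / 4.022×10^-8 = 1.110×10^7 Pa.

11.1 MPa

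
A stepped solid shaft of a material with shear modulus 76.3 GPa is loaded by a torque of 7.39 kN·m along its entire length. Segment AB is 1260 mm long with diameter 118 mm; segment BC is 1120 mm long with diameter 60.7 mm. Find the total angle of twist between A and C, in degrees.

J_AB = π(0.118)⁴/32 = 1.90×10^-5 m⁴; J_BC = π(0.0607)⁴/32 = 1.33×10^-6 m⁴.
θ = (T/G)·Σ L_i/J_i = (7390/76.3×10⁹)·(1.26/1.90×10^-5 + 1.12/1.33×10^-6) = 0.08780 rad.

5.03°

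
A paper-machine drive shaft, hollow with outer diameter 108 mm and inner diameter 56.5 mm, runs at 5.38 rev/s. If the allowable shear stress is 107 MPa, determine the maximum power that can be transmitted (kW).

J = π(d_o⁴ − d_i⁴)/32 = π(0.108⁴ − 0.0565⁴)/32 = 1.236×10^-5 m⁴.
T_max = τ_allow·J/r = 1.07×10^8 × 1.236×10^-5 / 0.0540 = 24480 N·m.
ω = 2π·5.38 = 33.80 rad/s, so P_max = T_max·ω = 8.276×10^5 W.

828 kW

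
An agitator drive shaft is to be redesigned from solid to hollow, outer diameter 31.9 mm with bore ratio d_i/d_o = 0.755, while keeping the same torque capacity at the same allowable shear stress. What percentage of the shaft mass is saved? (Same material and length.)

Equal τ_max and T ⇒ the solid shaft needs d_s³ = d_o³(1−k⁴), so d_s = 31.9·(1−0.755⁴)^(1/3) = 27.98 mm.
Area ratio A_h/A_s = d_o²(1−k²)/d_s² = (1−k²)/(1−k⁴)^(2/3) = 0.5587.
Mass saving = 1 − 0.5587 = 44.1 %.

44.1 %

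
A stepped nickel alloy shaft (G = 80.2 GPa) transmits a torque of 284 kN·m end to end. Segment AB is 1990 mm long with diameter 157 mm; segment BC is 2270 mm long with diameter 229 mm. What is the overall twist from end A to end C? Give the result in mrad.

148 mrad

J_AB = π(0.157)⁴/32 = 5.96×10^-5 m⁴; J_BC = π(0.229)⁴/32 = 2.70×10^-4 m⁴.
θ = (T/G)·Σ L_i/J_i = (284000/80.2×10⁹)·(1.99/5.96×10^-5 + 2.27/2.70×10^-4) = 0.1479 rad.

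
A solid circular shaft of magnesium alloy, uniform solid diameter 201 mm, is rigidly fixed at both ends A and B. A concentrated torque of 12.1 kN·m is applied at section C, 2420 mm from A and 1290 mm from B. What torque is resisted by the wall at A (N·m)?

With uniform GJ and both ends fixed, compatibility θ_AC = θ_CB gives T_A·a = T_B·b, together with T_A + T_B = T₀.
T_A = T₀·b/(a+b) = 12100·1290/3710 = 4207 N·m; T_B = 7893 N·m.

4210 N·m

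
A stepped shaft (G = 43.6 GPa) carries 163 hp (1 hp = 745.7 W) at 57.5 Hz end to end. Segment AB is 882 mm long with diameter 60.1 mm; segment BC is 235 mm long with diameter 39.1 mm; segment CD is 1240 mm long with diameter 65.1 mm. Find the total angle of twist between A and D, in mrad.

18.6 mrad

ω = 2π·57.5 = 361.3 rad/s, so T = P/ω = 163×745.7 / 361.3 = 336.4 N·m.
J_AB = π(0.0601)⁴/32 = 1.28×10^-6 m⁴; J_BC = π(0.0391)⁴/32 = 2.29×10^-7 m⁴; J_CD = π(0.0651)⁴/32 = 1.76×10^-6 m⁴.
θ = (T/G)·Σ L_i/J_i = (336.4/43.6×10⁹)·(0.882/1.28×10^-6 + 0.235/2.29×10^-7 + 1.24/1.76×10^-6) = 0.01864 rad.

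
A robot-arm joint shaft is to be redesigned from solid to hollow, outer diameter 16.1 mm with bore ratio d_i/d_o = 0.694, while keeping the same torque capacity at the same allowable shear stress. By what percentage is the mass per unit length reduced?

Equal τ_max and T ⇒ the solid shaft needs d_s³ = d_o³(1−k⁴), so d_s = 16.1·(1−0.694⁴)^(1/3) = 14.74 mm.
Area ratio A_h/A_s = d_o²(1−k²)/d_s² = (1−k²)/(1−k⁴)^(2/3) = 0.6181.
Mass saving = 1 − 0.6181 = 38.2 %.

38.2 %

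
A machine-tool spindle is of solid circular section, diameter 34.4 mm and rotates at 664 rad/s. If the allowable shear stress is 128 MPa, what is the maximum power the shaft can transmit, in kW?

J = πd⁴/32 = π(0.0344)⁴/32 = 1.375×10^-7 m⁴.
T_max = τ_allow·J/r = 1.28×10^8 × 1.375×10^-7 / 0.0172 = 1023 N·m.
ω = 664 rad/s, so P_max = T_max·ω = 6.793×10^5 W.

679 kW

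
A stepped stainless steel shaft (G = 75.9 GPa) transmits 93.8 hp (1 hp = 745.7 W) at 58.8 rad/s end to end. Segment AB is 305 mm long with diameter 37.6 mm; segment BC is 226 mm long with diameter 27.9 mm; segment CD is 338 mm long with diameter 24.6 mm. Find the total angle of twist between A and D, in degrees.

ω = 58.8 rad/s, so T = P/ω = 93.8×745.7 / 58.80 = 1190 N·m.
J_AB = π(0.0376)⁴/32 = 1.96×10^-7 m⁴; J_BC = π(0.0279)⁴/32 = 5.95×10^-8 m⁴; J_CD = π(0.0246)⁴/32 = 3.60×10^-8 m⁴.
θ = (T/G)·Σ L_i/J_i = (1190/75.9×10⁹)·(0.305/1.96×10^-7 + 0.226/5.95×10^-8 + 0.338/3.60×10^-8) = 0.2312 rad.

13.2°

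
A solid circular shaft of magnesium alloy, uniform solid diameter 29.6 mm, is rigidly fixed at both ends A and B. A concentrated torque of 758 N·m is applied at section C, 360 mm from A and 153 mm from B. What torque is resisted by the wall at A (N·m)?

With uniform GJ and both ends fixed, compatibility θ_AC = θ_CB gives T_A·a = T_B·b, together with T_A + T_B = T₀.
T_A = T₀·b/(a+b) = 758.0·153/513.0 = 226.1 N·m; T_B = 531.9 N·m.

226 N·m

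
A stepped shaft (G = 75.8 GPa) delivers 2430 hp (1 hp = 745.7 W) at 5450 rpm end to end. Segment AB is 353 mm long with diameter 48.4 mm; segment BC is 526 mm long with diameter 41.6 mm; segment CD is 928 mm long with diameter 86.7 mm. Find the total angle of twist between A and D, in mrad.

109 mrad

ω = 2π·5450/60 = 570.7 rad/s, so T = P/ω = 2430×745.7 / 570.7 = 3175 N·m.
J_AB = π(0.0484)⁴/32 = 5.39×10^-7 m⁴; J_BC = π(0.0416)⁴/32 = 2.94×10^-7 m⁴; J_CD = π(0.0867)⁴/32 = 5.55×10^-6 m⁴.
θ = (T/G)·Σ L_i/J_i = (3175/75.8×10⁹)·(0.353/5.39×10^-7 + 0.526/2.94×10^-7 + 0.928/5.55×10^-6) = 0.1094 rad.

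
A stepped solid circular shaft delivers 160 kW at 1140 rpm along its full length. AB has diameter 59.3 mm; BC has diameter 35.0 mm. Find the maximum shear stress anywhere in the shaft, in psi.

ω = 2π·1140/60 = 119.4 rad/s, so T = P/ω = 160×10³ / 119.4 = 1340 N·m.
Under the same torque, τ_max = 16T/(πd³) is largest where d is smallest — segment BC (d = 35.0 mm).
τ_max = 16·1340/(π·(0.0350)³) = 1.592×10^8 Pa.

23100 psi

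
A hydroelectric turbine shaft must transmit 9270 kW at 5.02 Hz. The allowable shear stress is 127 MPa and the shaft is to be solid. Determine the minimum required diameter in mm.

ω = 2π·5.02 = 31.54 rad/s, so T = P/ω = 9270×10³ / 31.54 = 293900 N·m.
For a solid shaft τ_max = 16T/(πd³), so d = (16T/(π τ_allow))^(1/3) = (16·293900/(π·1.27×10^8))^(1/3) = 0.2276 m.

228 mm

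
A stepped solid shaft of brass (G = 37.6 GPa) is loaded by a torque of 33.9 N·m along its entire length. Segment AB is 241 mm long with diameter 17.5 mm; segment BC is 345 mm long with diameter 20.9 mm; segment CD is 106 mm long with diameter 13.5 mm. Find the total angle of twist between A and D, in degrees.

J_AB = π(0.0175)⁴/32 = 9.21×10^-9 m⁴; J_BC = π(0.0209)⁴/32 = 1.87×10^-8 m⁴; J_CD = π(0.0135)⁴/32 = 3.26×10^-9 m⁴.
θ = (T/G)·Σ L_i/J_i = (33.90/37.6×10⁹)·(0.241/9.21×10^-9 + 0.345/1.87×10^-8 + 0.106/3.26×10^-9) = 0.06951 rad.

3.98°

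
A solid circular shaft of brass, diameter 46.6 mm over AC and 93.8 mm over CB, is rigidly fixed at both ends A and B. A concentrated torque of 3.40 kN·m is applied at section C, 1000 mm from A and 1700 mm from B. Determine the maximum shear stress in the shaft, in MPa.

19.0 MPa

Compatibility: T_A·a/J_AC = T_B·b/J_CB with T_A + T_B = T₀.
J_AC = 4.63×10^-7 m⁴, J_CB = 7.60×10^-6 m⁴, so T_A = T₀·(J_AC/a)/((J_AC/a)+(J_CB/b)) = 319.1 N·m, T_B = 3081 N·m.
τ in each portion: τ_AC = 1.61×10^7 Pa, τ_CB = 1.90×10^7 Pa; maximum is in CB.
τ_max = T_CB·r/J = 3081·0.0469/7.60×10^-6 = 1.901×10^7 Pa.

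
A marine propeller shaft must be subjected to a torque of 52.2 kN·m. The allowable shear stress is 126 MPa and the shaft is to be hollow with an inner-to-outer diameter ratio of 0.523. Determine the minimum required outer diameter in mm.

For a hollow shaft with d_i/d_o = 0.523: τ_max = 16T/(π d_o³ (1−k⁴)), so d_o = [16T/(π τ_allow (1−k⁴))]^(1/3) = [16·52200/(π·1.26×10^8·0.9252)]^(1/3) = 0.1316 m.

132 mm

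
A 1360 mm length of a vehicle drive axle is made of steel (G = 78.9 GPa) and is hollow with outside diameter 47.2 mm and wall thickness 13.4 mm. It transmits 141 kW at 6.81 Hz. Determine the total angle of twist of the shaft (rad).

0.121 rad

ω = 2π·6.81 = 42.79 rad/s, so T = P/ω = 141×10³ / 42.79 = 3295 N·m.
J = π(d_o⁴ − d_i⁴)/32 = π(0.0472⁴ − 0.0204⁴)/32 = 4.703×10^-7 m⁴.
θ = T·L/(G·J) = 3295 × 1.36 / (78.9×10⁹ × 4.703×10^-7) = 0.1208 rad.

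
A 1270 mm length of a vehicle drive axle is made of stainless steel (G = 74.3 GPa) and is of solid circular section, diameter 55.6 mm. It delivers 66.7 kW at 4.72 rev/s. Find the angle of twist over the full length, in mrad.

ω = 2π·4.72 = 29.66 rad/s, so T = P/ω = 66.7×10³ / 29.66 = 2249 N·m.
J = πd⁴/32 = π(0.0556)⁴/32 = 9.382×10^-7 m⁴.
θ = T·L/(G·J) = 2249 × 1.27 / (74.3×10⁹ × 9.382×10^-7) = 0.04098 rad.

41.0 mrad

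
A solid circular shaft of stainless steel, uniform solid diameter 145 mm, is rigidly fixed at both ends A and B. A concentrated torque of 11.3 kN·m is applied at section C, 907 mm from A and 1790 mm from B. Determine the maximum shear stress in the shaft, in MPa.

12.5 MPa

With uniform GJ and both ends fixed, compatibility θ_AC = θ_CB gives T_A·a = T_B·b, together with T_A + T_B = T₀.
T_A = T₀·b/(a+b) = 11300·1790/2697 = 7500 N·m; T_B = 3800 N·m.
τ in each portion: τ_AC = 1.25×10^7 Pa, τ_CB = 6.35×10^6 Pa; maximum is in AC.
τ_max = T_AC·r/J = 7500·0.0725/4.34×10^-5 = 1.253×10^7 Pa.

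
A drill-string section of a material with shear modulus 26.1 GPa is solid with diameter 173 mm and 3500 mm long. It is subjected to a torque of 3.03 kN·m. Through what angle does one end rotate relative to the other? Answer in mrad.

4.62 mrad

J = πd⁴/32 = π(0.173)⁴/32 = 8.794×10^-5 m⁴.
θ = T·L/(G·J) = 3030 × 3.50 / (26.1×10⁹ × 8.794×10^-5) = 4.620×10^-3 rad.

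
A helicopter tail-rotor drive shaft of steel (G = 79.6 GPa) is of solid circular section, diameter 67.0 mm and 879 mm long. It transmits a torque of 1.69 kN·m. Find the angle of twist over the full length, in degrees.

0.540°

J = πd⁴/32 = π(0.0670)⁴/32 = 1.978×10^-6 m⁴.
θ = T·L/(G·J) = 1690 × 0.879 / (79.6×10⁹ × 1.978×10^-6) = 9.433×10^-3 rad.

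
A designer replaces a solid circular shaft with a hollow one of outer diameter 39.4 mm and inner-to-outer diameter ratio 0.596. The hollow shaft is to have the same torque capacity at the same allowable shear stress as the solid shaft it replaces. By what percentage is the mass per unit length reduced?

29.5 %

Equal τ_max and T ⇒ the solid shaft needs d_s³ = d_o³(1−k⁴), so d_s = 39.4·(1−0.596⁴)^(1/3) = 37.67 mm.
Area ratio A_h/A_s = d_o²(1−k²)/d_s² = (1−k²)/(1−k⁴)^(2/3) = 0.7054.
Mass saving = 1 − 0.7054 = 29.5 %.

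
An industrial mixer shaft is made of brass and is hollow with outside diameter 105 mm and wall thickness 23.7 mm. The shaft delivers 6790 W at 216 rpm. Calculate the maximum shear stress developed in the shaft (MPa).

ω = 2π·216/60 = 22.62 rad/s, so T = P/ω = 6790 / 22.62 = 300.2 N·m.
J = π(d_o⁴ − d_i⁴)/32 = π(0.105⁴ − 0.0576⁴)/32 = 1.085×10^-5 m⁴.
τ_max = T·r/J = 300.2 × 0.0525 / 1.085×10^-5 = 1.452×10^6 Pa.

1.45 MPa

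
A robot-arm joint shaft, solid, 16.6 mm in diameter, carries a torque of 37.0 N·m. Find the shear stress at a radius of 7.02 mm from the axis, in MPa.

J = πd⁴/32 = π(0.0166)⁴/32 = 7.455×10^-9 m⁴.
Shear stress varies linearly with radius: τ = T·r/J = 37.00 × 0.00702 / 7.455×10^-9 = 3.484×10^7 Pa.

34.8 MPa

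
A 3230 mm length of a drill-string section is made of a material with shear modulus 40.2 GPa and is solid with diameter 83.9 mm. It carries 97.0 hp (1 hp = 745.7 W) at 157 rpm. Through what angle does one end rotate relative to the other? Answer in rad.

0.0727 rad

ω = 2π·157/60 = 16.44 rad/s, so T = P/ω = 97.0×745.7 / 16.44 = 4400 N·m.
J = πd⁴/32 = π(0.0839)⁴/32 = 4.865×10^-6 m⁴.
θ = T·L/(G·J) = 4400 × 3.23 / (40.2×10⁹ × 4.865×10^-6) = 0.07267 rad.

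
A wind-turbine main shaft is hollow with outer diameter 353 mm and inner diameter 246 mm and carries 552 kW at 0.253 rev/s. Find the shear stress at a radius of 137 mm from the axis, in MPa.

ω = 2π·0.253 = 1.590 rad/s, so T = P/ω = 552×10³ / 1.590 = 347200 N·m.
J = π(d_o⁴ − d_i⁴)/32 = π(0.353⁴ − 0.246⁴)/32 = 1.165×10^-3 m⁴.
Shear stress varies linearly with radius: τ = T·r/J = 347200 × 0.137 / 1.165×10^-3 = 4.084×10^7 Pa.

40.8 MPa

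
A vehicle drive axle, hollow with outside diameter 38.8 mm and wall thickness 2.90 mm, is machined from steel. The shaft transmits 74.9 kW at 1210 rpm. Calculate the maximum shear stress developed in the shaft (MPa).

ω = 2π·1210/60 = 126.7 rad/s, so T = P/ω = 74.9×10³ / 126.7 = 591.1 N·m.
J = π(d_o⁴ − d_i⁴)/32 = π(0.0388⁴ − 0.0330⁴)/32 = 1.061×10^-7 m⁴.
τ_max = T·r/J = 591.1 × 0.0194 / 1.061×10^-7 = 1.081×10^8 Pa.

108 MPa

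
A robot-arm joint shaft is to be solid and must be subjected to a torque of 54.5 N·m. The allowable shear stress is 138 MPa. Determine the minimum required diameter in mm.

12.6 mm

For a solid shaft τ_max = 16T/(πd³), so d = (16T/(π τ_allow))^(1/3) = (16·54.50/(π·1.38×10^8))^(1/3) = 0.01262 m.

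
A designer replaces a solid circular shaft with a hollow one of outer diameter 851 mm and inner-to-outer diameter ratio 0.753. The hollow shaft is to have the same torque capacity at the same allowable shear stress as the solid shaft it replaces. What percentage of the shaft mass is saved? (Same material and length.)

43.9 %

Equal τ_max and T ⇒ the solid shaft needs d_s³ = d_o³(1−k⁴), so d_s = 851·(1−0.753⁴)^(1/3) = 747.8 mm.
Area ratio A_h/A_s = d_o²(1−k²)/d_s² = (1−k²)/(1−k⁴)^(2/3) = 0.5608.
Mass saving = 1 − 0.5608 = 43.9 %.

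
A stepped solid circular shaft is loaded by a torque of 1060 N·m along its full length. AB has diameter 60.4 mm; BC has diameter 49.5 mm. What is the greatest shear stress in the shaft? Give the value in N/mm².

44.5 N/mm²

Under the same torque, τ_max = 16T/(πd³) is largest where d is smallest — segment BC (d = 49.5 mm).
τ_max = 16·1060/(π·(0.0495)³) = 4.451×10^7 Pa.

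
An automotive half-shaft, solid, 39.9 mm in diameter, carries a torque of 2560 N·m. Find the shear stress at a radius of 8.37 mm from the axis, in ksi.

J = πd⁴/32 = π(0.0399)⁴/32 = 2.488×10^-7 m⁴.
Shear stress varies linearly with radius: τ = T·r/J = 2560 × 0.00837 / 2.488×10^-7 = 8.611×10^7 Pa.

12.5 ksi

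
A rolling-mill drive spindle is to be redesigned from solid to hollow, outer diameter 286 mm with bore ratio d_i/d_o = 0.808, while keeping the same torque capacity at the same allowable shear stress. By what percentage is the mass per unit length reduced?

Equal τ_max and T ⇒ the solid shaft needs d_s³ = d_o³(1−k⁴), so d_s = 286·(1−0.808⁴)^(1/3) = 237.7 mm.
Area ratio A_h/A_s = d_o²(1−k²)/d_s² = (1−k²)/(1−k⁴)^(2/3) = 0.5027.
Mass saving = 1 − 0.5027 = 49.7 %.

49.7 %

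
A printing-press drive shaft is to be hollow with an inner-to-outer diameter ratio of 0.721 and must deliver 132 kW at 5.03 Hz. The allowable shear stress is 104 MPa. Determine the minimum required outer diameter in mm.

ω = 2π·5.03 = 31.60 rad/s, so T = P/ω = 132×10³ / 31.60 = 4177 N·m.
For a hollow shaft with d_i/d_o = 0.721: τ_max = 16T/(π d_o³ (1−k⁴)), so d_o = [16T/(π τ_allow (1−k⁴))]^(1/3) = [16·4177/(π·1.04×10^8·0.7298)]^(1/3) = 0.06544 m.

65.4 mm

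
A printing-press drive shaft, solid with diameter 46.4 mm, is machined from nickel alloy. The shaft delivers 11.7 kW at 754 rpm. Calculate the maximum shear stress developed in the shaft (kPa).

7550 kPa

ω = 2π·754/60 = 78.96 rad/s, so T = P/ω = 11.7×10³ / 78.96 = 148.2 N·m.
J = πd⁴/32 = π(0.0464)⁴/32 = 4.551×10^-7 m⁴.
τ_max = T·r/J = 148.2 × 0.0232 / 4.551×10^-7 = 7.554×10^6 Pa.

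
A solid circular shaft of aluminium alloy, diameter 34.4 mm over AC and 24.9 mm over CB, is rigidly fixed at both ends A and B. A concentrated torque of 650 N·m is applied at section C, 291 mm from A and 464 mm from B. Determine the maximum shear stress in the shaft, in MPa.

69.4 MPa

Compatibility: T_A·a/J_AC = T_B·b/J_CB with T_A + T_B = T₀.
J_AC = 1.37×10^-7 m⁴, J_CB = 3.77×10^-8 m⁴, so T_A = T₀·(J_AC/a)/((J_AC/a)+(J_CB/b)) = 554.5 N·m, T_B = 95.47 N·m.
τ in each portion: τ_AC = 6.94×10^7 Pa, τ_CB = 3.15×10^7 Pa; maximum is in AC.
τ_max = T_AC·r/J = 554.5·0.0172/1.37×10^-7 = 6.938×10^7 Pa.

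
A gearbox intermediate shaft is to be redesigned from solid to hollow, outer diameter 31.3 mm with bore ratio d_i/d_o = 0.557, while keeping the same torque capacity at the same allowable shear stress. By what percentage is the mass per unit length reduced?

26.2 %

Equal τ_max and T ⇒ the solid shaft needs d_s³ = d_o³(1−k⁴), so d_s = 31.3·(1−0.557⁴)^(1/3) = 30.26 mm.
Area ratio A_h/A_s = d_o²(1−k²)/d_s² = (1−k²)/(1−k⁴)^(2/3) = 0.7379.
Mass saving = 1 − 0.7379 = 26.2 %.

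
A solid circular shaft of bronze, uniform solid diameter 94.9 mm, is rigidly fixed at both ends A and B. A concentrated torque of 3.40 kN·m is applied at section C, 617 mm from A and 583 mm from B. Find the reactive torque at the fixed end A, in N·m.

1650 N·m

With uniform GJ and both ends fixed, compatibility θ_AC = θ_CB gives T_A·a = T_B·b, together with T_A + T_B = T₀.
T_A = T₀·b/(a+b) = 3400·583/1200 = 1652 N·m; T_B = 1748 N·m.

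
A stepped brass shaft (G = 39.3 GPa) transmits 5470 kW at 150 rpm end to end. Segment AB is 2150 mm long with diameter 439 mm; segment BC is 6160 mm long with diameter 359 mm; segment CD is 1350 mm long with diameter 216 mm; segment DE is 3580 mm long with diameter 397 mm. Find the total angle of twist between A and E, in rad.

ω = 2π·150/60 = 15.71 rad/s, so T = P/ω = 5470×10³ / 15.71 = 348200 N·m.
J_AB = π(0.439)⁴/32 = 3.65×10^-3 m⁴; J_BC = π(0.359)⁴/32 = 1.63×10^-3 m⁴; J_CD = π(0.216)⁴/32 = 2.14×10^-4 m⁴; J_DE = π(0.397)⁴/32 = 2.44×10^-3 m⁴.
θ = (T/G)·Σ L_i/J_i = (348200/39.3×10⁹)·(2.15/3.65×10^-3 + 6.16/1.63×10^-3 + 1.35/2.14×10^-4 + 3.58/2.44×10^-3) = 0.1077 rad.

0.108 rad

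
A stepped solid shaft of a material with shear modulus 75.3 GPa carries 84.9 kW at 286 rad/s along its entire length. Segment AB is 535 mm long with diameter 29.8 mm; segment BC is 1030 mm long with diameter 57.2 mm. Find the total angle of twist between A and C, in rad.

ω = 286 rad/s, so T = P/ω = 84.9×10³ / 286.0 = 296.9 N·m.
J_AB = π(0.0298)⁴/32 = 7.74×10^-8 m⁴; J_BC = π(0.0572)⁴/32 = 1.05×10^-6 m⁴.
θ = (T/G)·Σ L_i/J_i = (296.9/75.3×10⁹)·(0.535/7.74×10^-8 + 1.03/1.05×10^-6) = 0.03111 rad.

0.0311 rad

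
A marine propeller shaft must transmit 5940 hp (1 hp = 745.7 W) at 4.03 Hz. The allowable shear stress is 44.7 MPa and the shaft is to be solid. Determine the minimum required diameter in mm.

ω = 2π·4.03 = 25.32 rad/s, so T = P/ω = 5940×745.7 / 25.32 = 174900 N·m.
For a solid shaft τ_max = 16T/(πd³), so d = (16T/(π τ_allow))^(1/3) = (16·174900/(π·4.47×10^7))^(1/3) = 0.2711 m.

271 mm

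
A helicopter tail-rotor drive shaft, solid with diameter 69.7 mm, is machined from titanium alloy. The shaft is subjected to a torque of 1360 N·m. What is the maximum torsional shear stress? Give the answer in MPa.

J = πd⁴/32 = π(0.0697)⁴/32 = 2.317×10^-6 m⁴.
τ_max = T·r/J = 1360 × 0.0348 / 2.317×10^-6 = 2.046×10^7 Pa.

20.5 MPa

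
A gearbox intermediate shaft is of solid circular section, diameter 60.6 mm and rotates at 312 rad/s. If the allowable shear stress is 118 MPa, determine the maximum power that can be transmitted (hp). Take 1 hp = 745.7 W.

2160 hp

J = πd⁴/32 = π(0.0606)⁴/32 = 1.324×10^-6 m⁴.
T_max = τ_allow·J/r = 1.18×10^8 × 1.324×10^-6 / 0.0303 = 5156 N·m.
ω = 312 rad/s, so P_max = T_max·ω = 1.609×10^6 W.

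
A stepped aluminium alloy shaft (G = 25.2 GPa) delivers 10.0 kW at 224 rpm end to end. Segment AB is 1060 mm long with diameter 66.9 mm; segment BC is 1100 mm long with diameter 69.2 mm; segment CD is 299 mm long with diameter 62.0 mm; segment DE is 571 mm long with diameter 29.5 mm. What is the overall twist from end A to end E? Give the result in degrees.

ω = 2π·224/60 = 23.46 rad/s, so T = P/ω = 10.0×10³ / 23.46 = 426.3 N·m.
J_AB = π(0.0669)⁴/32 = 1.97×10^-6 m⁴; J_BC = π(0.0692)⁴/32 = 2.25×10^-6 m⁴; J_CD = π(0.0620)⁴/32 = 1.45×10^-6 m⁴; J_DE = π(0.0295)⁴/32 = 7.44×10^-8 m⁴.
θ = (T/G)·Σ L_i/J_i = (426.3/25.2×10⁹)·(1.06/1.97×10^-6 + 1.10/2.25×10^-6 + 0.299/1.45×10^-6 + 0.571/7.44×10^-8) = 0.1508 rad.

8.64°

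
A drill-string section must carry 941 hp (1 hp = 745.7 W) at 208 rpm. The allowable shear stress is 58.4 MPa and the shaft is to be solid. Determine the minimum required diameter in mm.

141 mm

ω = 2π·208/60 = 21.78 rad/s, so T = P/ω = 941×745.7 / 21.78 = 32220 N·m.
For a solid shaft τ_max = 16T/(πd³), so d = (16T/(π τ_allow))^(1/3) = (16·32220/(π·5.84×10^7))^(1/3) = 0.1411 m.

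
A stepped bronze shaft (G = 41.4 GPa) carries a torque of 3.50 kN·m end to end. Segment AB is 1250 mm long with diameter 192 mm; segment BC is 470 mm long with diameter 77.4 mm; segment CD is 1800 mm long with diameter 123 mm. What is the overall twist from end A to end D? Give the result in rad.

0.0188 rad

J_AB = π(0.192)⁴/32 = 1.33×10^-4 m⁴; J_BC = π(0.0774)⁴/32 = 3.52×10^-6 m⁴; J_CD = π(0.123)⁴/32 = 2.25×10^-5 m⁴.
θ = (T/G)·Σ L_i/J_i = (3500/41.4×10⁹)·(1.25/1.33×10^-4 + 0.470/3.52×10^-6 + 1.80/2.25×10^-5) = 0.01884 rad.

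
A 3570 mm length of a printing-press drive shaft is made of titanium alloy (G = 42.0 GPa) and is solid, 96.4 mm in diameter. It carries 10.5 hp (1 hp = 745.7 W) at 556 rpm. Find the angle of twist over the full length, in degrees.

ω = 2π·556/60 = 58.22 rad/s, so T = P/ω = 10.5×745.7 / 58.22 = 134.5 N·m.
J = πd⁴/32 = π(0.0964)⁴/32 = 8.478×10^-6 m⁴.
θ = T·L/(G·J) = 134.5 × 3.57 / (42.0×10⁹ × 8.478×10^-6) = 1.348×10^-3 rad.

0.0772°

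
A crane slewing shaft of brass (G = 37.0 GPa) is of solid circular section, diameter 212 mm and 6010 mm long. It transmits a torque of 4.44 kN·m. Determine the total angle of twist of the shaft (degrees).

0.208°

J = πd⁴/32 = π(0.212)⁴/32 = 1.983×10^-4 m⁴.
θ = T·L/(G·J) = 4440 × 6.01 / (37.0×10⁹ × 1.983×10^-4) = 3.637×10^-3 rad.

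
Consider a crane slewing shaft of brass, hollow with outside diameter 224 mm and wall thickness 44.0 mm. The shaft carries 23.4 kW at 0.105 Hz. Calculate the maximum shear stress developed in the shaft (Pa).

ω = 2π·0.105 = 0.6597 rad/s, so T = P/ω = 23.4×10³ / 0.6597 = 35470 N·m.
J = π(d_o⁴ − d_i⁴)/32 = π(0.224⁴ − 0.136⁴)/32 = 2.136×10^-4 m⁴.
τ_max = T·r/J = 35470 × 0.112 / 2.136×10^-4 = 1.860×10^7 Pa.

1.86e7 Pa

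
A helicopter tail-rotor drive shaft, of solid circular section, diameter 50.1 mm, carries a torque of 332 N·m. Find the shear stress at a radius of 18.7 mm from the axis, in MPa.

J = πd⁴/32 = π(0.0501)⁴/32 = 6.185×10^-7 m⁴.
Shear stress varies linearly with radius: τ = T·r/J = 332.0 × 0.0187 / 6.185×10^-7 = 1.004×10^7 Pa.

10.0 MPa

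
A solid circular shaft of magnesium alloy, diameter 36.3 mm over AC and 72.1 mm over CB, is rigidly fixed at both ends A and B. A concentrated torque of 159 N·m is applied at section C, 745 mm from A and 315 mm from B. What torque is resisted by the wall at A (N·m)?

Compatibility: T_A·a/J_AC = T_B·b/J_CB with T_A + T_B = T₀.
J_AC = 1.70×10^-7 m⁴, J_CB = 2.65×10^-6 m⁴, so T_A = T₀·(J_AC/a)/((J_AC/a)+(J_CB/b)) = 4.205 N·m, T_B = 154.8 N·m.

4.21 N·m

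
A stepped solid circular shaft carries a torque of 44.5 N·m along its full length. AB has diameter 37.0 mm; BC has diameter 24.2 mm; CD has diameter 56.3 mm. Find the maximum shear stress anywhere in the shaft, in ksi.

Under the same torque, τ_max = 16T/(πd³) is largest where d is smallest — segment BC (d = 24.2 mm).
τ_max = 16·44.50/(π·(0.0242)³) = 1.599×10^7 Pa.

2.32 ksi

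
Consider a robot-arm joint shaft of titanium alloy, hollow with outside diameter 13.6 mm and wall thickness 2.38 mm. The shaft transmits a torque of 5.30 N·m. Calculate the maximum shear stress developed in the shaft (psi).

J = π(d_o⁴ − d_i⁴)/32 = π(0.0136⁴ − 0.00884⁴)/32 = 2.759×10^-9 m⁴.
τ_max = T·r/J = 5.300 × 0.00680 / 2.759×10^-9 = 1.306×10^7 Pa.

1890 psi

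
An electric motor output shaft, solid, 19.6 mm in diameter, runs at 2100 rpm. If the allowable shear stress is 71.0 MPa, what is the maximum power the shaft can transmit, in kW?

J = πd⁴/32 = π(0.0196)⁴/32 = 1.449×10^-8 m⁴.
T_max = τ_allow·J/r = 7.10×10^7 × 1.449×10^-8 / 0.00980 = 105.0 N·m.
ω = 2π·2100/60 = 219.9 rad/s, so P_max = T_max·ω = 2.308×10^4 W.

23.1 kW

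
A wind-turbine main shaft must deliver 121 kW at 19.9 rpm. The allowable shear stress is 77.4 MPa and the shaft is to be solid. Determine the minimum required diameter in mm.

156 mm

ω = 2π·19.9/60 = 2.084 rad/s, so T = P/ω = 121×10³ / 2.084 = 58060 N·m.
For a solid shaft τ_max = 16T/(πd³), so d = (16T/(π τ_allow))^(1/3) = (16·58060/(π·7.74×10^7))^(1/3) = 0.1563 m.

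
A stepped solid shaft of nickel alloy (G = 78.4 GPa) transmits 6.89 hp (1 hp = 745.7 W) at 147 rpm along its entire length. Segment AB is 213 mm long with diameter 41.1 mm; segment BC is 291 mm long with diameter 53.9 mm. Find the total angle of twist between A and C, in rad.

0.00473 rad

ω = 2π·147/60 = 15.39 rad/s, so T = P/ω = 6.89×745.7 / 15.39 = 333.8 N·m.
J_AB = π(0.0411)⁴/32 = 2.80×10^-7 m⁴; J_BC = π(0.0539)⁴/32 = 8.29×10^-7 m⁴.
θ = (T/G)·Σ L_i/J_i = (333.8/78.4×10⁹)·(0.213/2.80×10^-7 + 0.291/8.29×10^-7) = 4.732×10^-3 rad.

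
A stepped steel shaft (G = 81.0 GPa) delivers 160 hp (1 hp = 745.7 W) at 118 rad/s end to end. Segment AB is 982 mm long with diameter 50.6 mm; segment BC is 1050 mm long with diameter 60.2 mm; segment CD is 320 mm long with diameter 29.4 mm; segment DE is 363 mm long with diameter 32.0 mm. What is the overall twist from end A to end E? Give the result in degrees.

7.32°

ω = 118 rad/s, so T = P/ω = 160×745.7 / 118.0 = 1011 N·m.
J_AB = π(0.0506)⁴/32 = 6.44×10^-7 m⁴; J_BC = π(0.0602)⁴/32 = 1.29×10^-6 m⁴; J_CD = π(0.0294)⁴/32 = 7.33×10^-8 m⁴; J_DE = π(0.0320)⁴/32 = 1.03×10^-7 m⁴.
θ = (T/G)·Σ L_i/J_i = (1011/81.0×10⁹)·(0.982/6.44×10^-7 + 1.05/1.29×10^-6 + 0.320/7.33×10^-8 + 0.363/1.03×10^-7) = 0.1277 rad.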